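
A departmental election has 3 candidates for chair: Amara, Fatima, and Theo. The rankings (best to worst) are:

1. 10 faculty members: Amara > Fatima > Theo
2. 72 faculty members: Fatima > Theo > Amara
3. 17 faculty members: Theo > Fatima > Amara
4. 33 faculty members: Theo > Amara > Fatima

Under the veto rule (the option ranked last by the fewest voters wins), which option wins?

Theo

Last-place votes: Amara 89, Fatima 33, Theo 10.
Theo is ranked last by the fewest voters, so Theo wins.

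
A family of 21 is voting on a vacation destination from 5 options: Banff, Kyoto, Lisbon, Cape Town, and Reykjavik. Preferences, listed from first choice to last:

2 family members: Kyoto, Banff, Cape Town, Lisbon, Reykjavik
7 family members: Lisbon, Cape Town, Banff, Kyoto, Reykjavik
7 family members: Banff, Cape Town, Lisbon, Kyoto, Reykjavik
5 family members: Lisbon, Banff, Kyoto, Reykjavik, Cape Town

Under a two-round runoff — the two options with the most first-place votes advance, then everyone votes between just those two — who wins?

Lisbon

Round 1 first-place votes: Banff 7, Kyoto 2, Lisbon 12, Cape Town 0, Reykjavik 0.
Lisbon and Banff advance.
Runoff: Lisbon is preferred to Banff by 12 voters; Banff by 9.
Lisbon wins the runoff.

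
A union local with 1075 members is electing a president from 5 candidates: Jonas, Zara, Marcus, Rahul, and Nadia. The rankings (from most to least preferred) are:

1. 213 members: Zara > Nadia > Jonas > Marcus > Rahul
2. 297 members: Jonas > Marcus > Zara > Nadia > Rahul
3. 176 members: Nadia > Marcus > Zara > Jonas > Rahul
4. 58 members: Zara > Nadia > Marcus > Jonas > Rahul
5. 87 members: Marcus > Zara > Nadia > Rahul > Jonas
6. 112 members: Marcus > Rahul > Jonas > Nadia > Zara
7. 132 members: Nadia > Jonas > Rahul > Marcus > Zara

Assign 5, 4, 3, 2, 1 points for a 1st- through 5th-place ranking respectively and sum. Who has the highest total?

Marcus

Jonas: 213·3 + 297·5 + 176·2 + 58·2 + 87·1 + 112·3 + 132·4 = 3543
Zara: 213·5 + 297·3 + 176·3 + 58·5 + 87·4 + 112·1 + 132·1 = 3366
Marcus: 213·2 + 297·4 + 176·4 + 58·3 + 87·5 + 112·5 + 132·2 = 3751
Rahul: 213·1 + 297·1 + 176·1 + 58·1 + 87·2 + 112·4 + 132·3 = 1762
Nadia: 213·4 + 297·2 + 176·5 + 58·4 + 87·3 + 112·2 + 132·5 = 3703
Marcus has the highest Borda score (3751).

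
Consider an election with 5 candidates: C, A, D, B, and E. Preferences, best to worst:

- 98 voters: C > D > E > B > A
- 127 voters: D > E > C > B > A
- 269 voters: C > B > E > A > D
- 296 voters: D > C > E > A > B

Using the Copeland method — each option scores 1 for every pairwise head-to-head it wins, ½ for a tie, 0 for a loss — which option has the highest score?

C: beats A, B, and E; loses to D → score 3.
A: loses to C, D, B, and E → score 0.
D: beats C, A, B, and E → score 4.
B: beats A; loses to C, D, and E → score 1.
E: beats A and B; loses to C and D → score 2.
D has the best pairwise record.

D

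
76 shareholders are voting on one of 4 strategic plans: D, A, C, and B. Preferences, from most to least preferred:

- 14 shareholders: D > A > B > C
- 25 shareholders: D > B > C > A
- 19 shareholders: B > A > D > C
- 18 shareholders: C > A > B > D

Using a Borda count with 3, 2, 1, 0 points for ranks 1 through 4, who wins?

B

D: 14·3 + 25·3 + 19·1 + 18·0 = 136
A: 14·2 + 25·0 + 19·2 + 18·2 = 102
C: 14·0 + 25·1 + 19·0 + 18·3 = 79
B: 14·1 + 25·2 + 19·3 + 18·1 = 139
B has the highest Borda score (139).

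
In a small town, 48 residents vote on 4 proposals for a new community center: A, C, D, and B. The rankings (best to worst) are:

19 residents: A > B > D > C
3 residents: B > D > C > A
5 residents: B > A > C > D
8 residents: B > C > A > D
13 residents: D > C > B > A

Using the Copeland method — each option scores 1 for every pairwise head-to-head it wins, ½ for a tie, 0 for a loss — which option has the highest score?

A: beats D; ties C; loses to B → score 1.5.
C: ties A; loses to D and B → score 0.5.
D: beats C; loses to A and B → score 1.
B: beats A, C, and D → score 3.
B has the best pairwise record.

B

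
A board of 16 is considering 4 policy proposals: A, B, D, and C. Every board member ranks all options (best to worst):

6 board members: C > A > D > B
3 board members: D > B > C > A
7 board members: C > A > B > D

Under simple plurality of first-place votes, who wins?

First-place votes: A 0, B 0, D 3, C 13.
C has the most first-place votes.

C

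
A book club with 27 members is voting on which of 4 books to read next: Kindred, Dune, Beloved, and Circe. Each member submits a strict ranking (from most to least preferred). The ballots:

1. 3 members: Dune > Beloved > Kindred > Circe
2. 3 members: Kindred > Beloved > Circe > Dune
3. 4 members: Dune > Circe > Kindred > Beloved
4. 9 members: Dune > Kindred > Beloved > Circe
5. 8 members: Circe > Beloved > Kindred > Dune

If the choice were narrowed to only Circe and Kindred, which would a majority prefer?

Voters preferring Circe to Kindred: 12; preferring Kindred to Circe: 15.
Kindred wins the head-to-head.

Kindred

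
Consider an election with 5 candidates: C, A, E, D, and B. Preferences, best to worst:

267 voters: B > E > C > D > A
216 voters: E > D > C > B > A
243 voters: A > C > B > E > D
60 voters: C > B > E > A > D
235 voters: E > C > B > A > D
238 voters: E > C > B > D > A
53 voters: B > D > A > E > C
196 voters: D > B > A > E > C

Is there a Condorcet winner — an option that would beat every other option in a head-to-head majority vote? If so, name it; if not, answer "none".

none

Checking pairwise contests:
E beats C 1205–303.
C beats A 1016–492.
B beats E 819–689.
C beats D 1043–465.
C beats B 992–516.
Every option loses at least one head-to-head, so there is no Condorcet winner.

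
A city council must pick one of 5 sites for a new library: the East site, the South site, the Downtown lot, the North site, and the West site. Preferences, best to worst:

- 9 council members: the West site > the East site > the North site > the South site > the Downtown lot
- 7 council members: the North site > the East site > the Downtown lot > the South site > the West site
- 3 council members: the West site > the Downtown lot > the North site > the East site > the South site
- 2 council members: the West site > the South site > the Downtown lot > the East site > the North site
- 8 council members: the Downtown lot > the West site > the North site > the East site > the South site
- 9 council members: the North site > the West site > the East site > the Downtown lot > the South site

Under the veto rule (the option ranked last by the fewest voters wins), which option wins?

Last-place votes: the East site 0, the South site 20, the Downtown lot 9, the North site 2, the West site 7.
the East site is ranked last by the fewest voters, so the East site wins.

the East site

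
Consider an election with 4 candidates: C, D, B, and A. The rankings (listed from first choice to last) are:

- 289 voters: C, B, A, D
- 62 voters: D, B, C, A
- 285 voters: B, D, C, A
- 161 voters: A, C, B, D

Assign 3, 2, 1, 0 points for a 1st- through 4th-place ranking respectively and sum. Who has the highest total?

C: 289·3 + 62·1 + 285·1 + 161·2 = 1536
D: 289·0 + 62·3 + 285·2 + 161·0 = 756
B: 289·2 + 62·2 + 285·3 + 161·1 = 1718
A: 289·1 + 62·0 + 285·0 + 161·3 = 772
B has the highest Borda score (1718).

B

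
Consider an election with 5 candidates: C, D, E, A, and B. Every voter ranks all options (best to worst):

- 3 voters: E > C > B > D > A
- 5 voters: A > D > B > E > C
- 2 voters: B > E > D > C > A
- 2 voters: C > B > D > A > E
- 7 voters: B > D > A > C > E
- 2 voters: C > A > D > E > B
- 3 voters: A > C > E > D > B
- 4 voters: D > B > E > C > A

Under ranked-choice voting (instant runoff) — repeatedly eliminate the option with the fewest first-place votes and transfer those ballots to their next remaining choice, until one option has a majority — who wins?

B

Round 1: C 4, D 4, E 3, A 8, B 9. Eliminate E.
Round 2: C 7, D 4, A 8, B 9. Eliminate D.
Round 3: C 7, A 8, B 13. Eliminate C.
Round 4: A 10, B 18. B has a majority.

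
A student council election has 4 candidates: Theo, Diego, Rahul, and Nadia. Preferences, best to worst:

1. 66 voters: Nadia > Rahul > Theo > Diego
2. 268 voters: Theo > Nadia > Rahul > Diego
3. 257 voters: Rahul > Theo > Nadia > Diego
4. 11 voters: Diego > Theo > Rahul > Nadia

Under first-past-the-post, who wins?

Theo

First-place votes: Theo 268, Diego 11, Rahul 257, Nadia 66.
Theo has the most first-place votes.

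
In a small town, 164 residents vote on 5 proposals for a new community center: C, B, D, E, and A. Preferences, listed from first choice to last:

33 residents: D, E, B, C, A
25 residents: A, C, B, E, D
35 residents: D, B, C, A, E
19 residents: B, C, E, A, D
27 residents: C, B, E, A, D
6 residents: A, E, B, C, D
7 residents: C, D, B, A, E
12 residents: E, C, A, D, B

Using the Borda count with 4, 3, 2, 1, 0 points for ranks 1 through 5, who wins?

C: 33·1 + 25·3 + 35·2 + 19·3 + 27·4 + 6·1 + 7·4 + 12·3 = 413
B: 33·2 + 25·2 + 35·3 + 19·4 + 27·3 + 6·2 + 7·2 + 12·0 = 404
D: 33·4 + 25·0 + 35·4 + 19·0 + 27·0 + 6·0 + 7·3 + 12·1 = 305
E: 33·3 + 25·1 + 35·0 + 19·2 + 27·2 + 6·3 + 7·0 + 12·4 = 282
A: 33·0 + 25·4 + 35·1 + 19·1 + 27·1 + 6·4 + 7·1 + 12·2 = 236
C has the highest Borda score (413).

C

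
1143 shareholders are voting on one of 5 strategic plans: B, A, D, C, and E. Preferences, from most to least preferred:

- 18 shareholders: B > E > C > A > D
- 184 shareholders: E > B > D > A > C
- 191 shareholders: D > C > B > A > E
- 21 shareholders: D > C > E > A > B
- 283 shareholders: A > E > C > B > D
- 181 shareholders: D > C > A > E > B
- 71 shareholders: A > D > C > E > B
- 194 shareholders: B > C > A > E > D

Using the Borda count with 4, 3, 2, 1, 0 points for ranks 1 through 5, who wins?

B: 18·4 + 184·3 + 191·2 + 21·0 + 283·1 + 181·0 + 71·0 + 194·4 = 2065
A: 18·1 + 184·1 + 191·1 + 21·1 + 283·4 + 181·2 + 71·4 + 194·2 = 2580
D: 18·0 + 184·2 + 191·4 + 21·4 + 283·0 + 181·4 + 71·3 + 194·0 = 2153
C: 18·2 + 184·0 + 191·3 + 21·3 + 283·2 + 181·3 + 71·2 + 194·3 = 2505
E: 18·3 + 184·4 + 191·0 + 21·2 + 283·3 + 181·1 + 71·1 + 194·1 = 2127
A has the highest Borda score (2580).

A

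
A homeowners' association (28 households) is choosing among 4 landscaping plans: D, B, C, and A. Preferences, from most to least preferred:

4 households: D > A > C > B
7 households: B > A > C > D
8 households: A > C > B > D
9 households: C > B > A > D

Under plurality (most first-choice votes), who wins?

C

First-place votes: D 4, B 7, C 9, A 8.
C has the most first-place votes.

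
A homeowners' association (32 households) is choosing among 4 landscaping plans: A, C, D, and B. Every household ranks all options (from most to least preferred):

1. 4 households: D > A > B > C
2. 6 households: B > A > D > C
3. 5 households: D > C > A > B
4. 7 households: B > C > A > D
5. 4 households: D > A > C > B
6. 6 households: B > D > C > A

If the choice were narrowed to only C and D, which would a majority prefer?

Voters preferring C to D: 7; preferring D to C: 25.
D wins the head-to-head.

D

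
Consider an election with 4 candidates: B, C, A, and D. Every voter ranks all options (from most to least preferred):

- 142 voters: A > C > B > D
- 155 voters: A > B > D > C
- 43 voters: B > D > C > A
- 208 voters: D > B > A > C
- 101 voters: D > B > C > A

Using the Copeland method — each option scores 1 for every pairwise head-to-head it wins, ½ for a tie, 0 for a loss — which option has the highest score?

B

B: beats C, A, and D → score 3.
C: loses to B, A, and D → score 0.
A: beats C; loses to B and D → score 1.
D: beats C and A; loses to B → score 2.
B has the best pairwise record.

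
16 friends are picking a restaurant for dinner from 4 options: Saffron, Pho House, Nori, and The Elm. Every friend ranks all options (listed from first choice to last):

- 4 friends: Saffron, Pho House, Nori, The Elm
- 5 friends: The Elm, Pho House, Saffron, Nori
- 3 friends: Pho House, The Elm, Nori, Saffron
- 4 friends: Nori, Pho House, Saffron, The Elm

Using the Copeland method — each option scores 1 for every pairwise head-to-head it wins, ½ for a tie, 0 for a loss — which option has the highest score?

Pho House

Saffron: beats Nori; ties The Elm; loses to Pho House → score 1.5.
Pho House: beats Saffron, Nori, and The Elm → score 3.
Nori: ties The Elm; loses to Saffron and Pho House → score 0.5.
The Elm: ties Saffron and Nori; loses to Pho House → score 1.
Pho House has the best pairwise record.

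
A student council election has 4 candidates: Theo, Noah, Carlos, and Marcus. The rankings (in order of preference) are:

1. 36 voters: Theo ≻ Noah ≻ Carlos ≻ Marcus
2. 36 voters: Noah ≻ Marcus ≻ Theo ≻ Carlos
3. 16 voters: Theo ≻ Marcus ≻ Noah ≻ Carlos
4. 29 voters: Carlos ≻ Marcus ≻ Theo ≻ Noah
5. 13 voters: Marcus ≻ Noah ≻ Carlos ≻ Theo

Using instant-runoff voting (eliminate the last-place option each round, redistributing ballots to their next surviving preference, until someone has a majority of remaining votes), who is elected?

Round 1: Theo 52, Noah 36, Carlos 29, Marcus 13. Eliminate Marcus.
Round 2: Theo 52, Noah 49, Carlos 29. Eliminate Carlos.
Round 3: Theo 81, Noah 49. Theo has a majority.

Theo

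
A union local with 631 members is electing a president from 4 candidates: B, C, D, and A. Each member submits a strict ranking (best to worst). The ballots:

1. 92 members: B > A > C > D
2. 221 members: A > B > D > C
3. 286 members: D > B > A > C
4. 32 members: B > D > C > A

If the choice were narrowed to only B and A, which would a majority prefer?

B

Voters preferring B to A: 410; preferring A to B: 221.
B wins the head-to-head.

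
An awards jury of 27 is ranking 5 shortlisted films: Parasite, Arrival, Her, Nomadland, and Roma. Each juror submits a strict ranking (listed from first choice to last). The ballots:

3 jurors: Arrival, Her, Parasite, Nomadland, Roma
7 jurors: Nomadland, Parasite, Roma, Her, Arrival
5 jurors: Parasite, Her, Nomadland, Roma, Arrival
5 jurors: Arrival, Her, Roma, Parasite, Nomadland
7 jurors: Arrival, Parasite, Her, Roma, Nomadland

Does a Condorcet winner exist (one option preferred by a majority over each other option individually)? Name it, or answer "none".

Arrival vs Parasite: 15–12 for Arrival.
Arrival vs Her: 15–12 for Arrival.
Arrival vs Nomadland: 15–12 for Arrival.
Arrival vs Roma: 15–12 for Arrival.
Arrival beats every other option head-to-head.

Arrival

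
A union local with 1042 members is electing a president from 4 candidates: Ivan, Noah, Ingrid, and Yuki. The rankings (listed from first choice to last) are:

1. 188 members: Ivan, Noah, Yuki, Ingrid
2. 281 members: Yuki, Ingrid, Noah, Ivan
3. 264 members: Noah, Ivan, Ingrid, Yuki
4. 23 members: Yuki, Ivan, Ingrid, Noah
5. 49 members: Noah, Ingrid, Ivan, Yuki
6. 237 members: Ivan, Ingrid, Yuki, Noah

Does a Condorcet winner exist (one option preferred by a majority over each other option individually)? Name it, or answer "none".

Checking pairwise contests:
Noah beats Ivan 594–448.
Ingrid beats Noah 541–501.
Ivan beats Ingrid 712–330.
Ivan beats Yuki 738–304.
Every option loses at least one head-to-head, so there is no Condorcet winner.

none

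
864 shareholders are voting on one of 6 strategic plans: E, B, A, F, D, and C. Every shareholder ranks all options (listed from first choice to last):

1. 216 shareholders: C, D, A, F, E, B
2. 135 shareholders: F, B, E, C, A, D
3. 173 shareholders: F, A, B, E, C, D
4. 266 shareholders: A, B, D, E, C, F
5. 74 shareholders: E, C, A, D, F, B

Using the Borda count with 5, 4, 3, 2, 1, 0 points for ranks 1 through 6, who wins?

A

E: 216·1 + 135·3 + 173·2 + 266·2 + 74·5 = 1869
B: 216·0 + 135·4 + 173·3 + 266·4 + 74·0 = 2123
A: 216·3 + 135·1 + 173·4 + 266·5 + 74·3 = 3027
F: 216·2 + 135·5 + 173·5 + 266·0 + 74·1 = 2046
D: 216·4 + 135·0 + 173·0 + 266·3 + 74·2 = 1810
C: 216·5 + 135·2 + 173·1 + 266·1 + 74·4 = 2085
A has the highest Borda score (3027).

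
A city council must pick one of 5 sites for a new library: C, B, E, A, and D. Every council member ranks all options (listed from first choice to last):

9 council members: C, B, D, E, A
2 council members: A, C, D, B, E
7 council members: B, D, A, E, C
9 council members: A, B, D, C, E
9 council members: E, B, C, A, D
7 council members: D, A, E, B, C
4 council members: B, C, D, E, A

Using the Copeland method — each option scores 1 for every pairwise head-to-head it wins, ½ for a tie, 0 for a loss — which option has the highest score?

C: beats E and D; loses to B and A → score 2.
B: beats C, E, A, and D → score 4.
E: loses to C, B, A, and D → score 0.
A: beats C and E; loses to B and D → score 2.
D: beats E and A; loses to C and B → score 2.
B has the best pairwise record.

B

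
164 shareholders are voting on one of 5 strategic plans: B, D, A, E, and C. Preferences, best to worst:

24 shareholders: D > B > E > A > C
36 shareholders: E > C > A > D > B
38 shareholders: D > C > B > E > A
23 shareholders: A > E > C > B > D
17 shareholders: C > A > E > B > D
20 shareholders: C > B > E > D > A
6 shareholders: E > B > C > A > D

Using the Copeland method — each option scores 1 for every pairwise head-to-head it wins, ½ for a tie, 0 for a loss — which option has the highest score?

E

B: beats A; ties E; loses to D and C → score 1.5.
D: beats B; ties A; loses to E and C → score 1.5.
A: ties D; loses to B, E, and C → score 0.5.
E: beats D, A, and C; ties B → score 3.5.
C: beats B, D, and A; loses to E → score 3.
E has the best pairwise record.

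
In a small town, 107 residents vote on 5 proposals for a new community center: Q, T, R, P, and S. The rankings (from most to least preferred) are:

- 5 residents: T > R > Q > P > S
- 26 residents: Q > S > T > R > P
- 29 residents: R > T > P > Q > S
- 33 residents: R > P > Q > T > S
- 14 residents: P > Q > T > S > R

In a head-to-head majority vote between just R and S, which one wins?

Voters preferring R to S: 67; preferring S to R: 40.
R wins the head-to-head.

R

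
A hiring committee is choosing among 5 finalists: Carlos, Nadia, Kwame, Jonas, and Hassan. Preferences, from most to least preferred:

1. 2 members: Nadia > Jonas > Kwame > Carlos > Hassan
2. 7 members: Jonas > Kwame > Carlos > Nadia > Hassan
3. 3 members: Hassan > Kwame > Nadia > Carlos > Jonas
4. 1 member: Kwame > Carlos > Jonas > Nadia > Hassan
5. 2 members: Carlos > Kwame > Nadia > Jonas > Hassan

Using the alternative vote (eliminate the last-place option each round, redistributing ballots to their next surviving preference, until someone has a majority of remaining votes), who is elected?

Jonas

Round 1: Carlos 2, Nadia 2, Kwame 1, Jonas 7, Hassan 3. Eliminate Kwame.
Round 2: Carlos 3, Nadia 2, Jonas 7, Hassan 3. Eliminate Nadia.
Round 3: Carlos 3, Jonas 9, Hassan 3. Jonas has a majority.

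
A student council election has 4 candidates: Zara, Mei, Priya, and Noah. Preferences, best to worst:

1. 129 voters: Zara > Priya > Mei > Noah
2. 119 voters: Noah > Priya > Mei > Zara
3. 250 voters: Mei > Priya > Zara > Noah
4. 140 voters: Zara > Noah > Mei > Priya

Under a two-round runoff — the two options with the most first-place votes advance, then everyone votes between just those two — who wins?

Round 1 first-place votes: Zara 269, Mei 250, Priya 0, Noah 119.
Zara and Mei advance.
Runoff: Zara is preferred to Mei by 269 voters; Mei by 369.
Mei wins the runoff.

Mei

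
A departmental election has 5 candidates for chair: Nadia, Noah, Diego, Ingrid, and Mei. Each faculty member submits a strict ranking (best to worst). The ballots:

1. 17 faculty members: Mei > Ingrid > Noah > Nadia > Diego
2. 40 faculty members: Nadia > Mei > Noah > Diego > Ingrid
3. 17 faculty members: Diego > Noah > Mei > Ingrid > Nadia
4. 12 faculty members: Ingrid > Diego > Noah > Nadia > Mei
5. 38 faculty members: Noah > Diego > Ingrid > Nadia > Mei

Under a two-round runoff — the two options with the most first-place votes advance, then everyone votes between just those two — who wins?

Round 1 first-place votes: Nadia 40, Noah 38, Diego 17, Ingrid 12, Mei 17.
Nadia and Noah advance.
Runoff: Nadia is preferred to Noah by 40 voters; Noah by 84.
Noah wins the runoff.

Noah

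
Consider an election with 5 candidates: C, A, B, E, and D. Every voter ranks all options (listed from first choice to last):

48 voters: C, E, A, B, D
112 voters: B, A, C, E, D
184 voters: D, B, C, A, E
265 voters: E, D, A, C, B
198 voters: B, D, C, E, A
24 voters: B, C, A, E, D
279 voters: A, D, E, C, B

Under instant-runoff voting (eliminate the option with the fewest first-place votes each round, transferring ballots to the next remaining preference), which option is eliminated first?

C

Round 1: C 48, A 279, B 334, E 265, D 184. Eliminate C.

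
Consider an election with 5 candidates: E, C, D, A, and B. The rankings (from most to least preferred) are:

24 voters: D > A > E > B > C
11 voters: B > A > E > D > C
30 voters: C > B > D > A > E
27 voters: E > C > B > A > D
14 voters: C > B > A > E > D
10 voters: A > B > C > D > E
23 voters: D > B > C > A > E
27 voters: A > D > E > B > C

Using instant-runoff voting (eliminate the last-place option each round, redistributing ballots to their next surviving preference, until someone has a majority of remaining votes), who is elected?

C

Round 1: E 27, C 44, D 47, A 37, B 11. Eliminate B.
Round 2: E 27, C 44, D 47, A 48. Eliminate E.
Round 3: C 71, D 47, A 48. Eliminate D.
Round 4: C 94, A 72. C has a majority.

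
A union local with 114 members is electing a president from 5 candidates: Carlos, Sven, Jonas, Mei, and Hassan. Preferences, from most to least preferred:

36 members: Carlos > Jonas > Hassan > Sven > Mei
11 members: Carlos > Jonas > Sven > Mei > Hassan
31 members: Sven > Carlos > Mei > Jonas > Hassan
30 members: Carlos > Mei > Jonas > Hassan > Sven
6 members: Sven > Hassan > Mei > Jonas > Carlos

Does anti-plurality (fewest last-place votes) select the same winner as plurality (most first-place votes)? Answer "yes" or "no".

no

Anti-plurality — last-place votes: Carlos 6, Sven 30, Jonas 0, Mei 36, Hassan 42. Winner: Jonas.
Plurality — first-place votes: Carlos 77, Sven 37, Jonas 0, Mei 0, Hassan 0. Winner: Carlos.
The two methods disagree.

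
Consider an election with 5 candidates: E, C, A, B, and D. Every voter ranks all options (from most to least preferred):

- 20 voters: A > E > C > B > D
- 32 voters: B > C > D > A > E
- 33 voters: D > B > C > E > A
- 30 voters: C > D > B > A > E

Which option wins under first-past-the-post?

D

First-place votes: E 0, C 30, A 20, B 32, D 33.
D has the most first-place votes.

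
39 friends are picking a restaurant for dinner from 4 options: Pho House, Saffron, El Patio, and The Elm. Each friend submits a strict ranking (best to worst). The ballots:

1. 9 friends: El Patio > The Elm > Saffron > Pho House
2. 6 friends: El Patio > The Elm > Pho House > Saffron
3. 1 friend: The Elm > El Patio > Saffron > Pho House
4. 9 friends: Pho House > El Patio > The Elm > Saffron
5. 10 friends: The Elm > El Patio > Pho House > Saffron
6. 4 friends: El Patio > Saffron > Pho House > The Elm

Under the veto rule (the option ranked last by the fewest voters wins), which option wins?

Last-place votes: Pho House 10, Saffron 25, El Patio 0, The Elm 4.
El Patio is ranked last by the fewest voters, so El Patio wins.

El Patio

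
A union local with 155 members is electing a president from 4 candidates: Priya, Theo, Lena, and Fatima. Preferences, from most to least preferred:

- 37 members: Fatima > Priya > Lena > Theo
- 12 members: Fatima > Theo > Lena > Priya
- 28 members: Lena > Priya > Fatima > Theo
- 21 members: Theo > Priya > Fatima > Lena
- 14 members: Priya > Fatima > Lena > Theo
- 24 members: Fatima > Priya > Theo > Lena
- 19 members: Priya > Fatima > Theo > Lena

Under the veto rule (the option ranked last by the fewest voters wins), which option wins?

Last-place votes: Priya 12, Theo 79, Lena 64, Fatima 0.
Fatima is ranked last by the fewest voters, so Fatima wins.

Fatima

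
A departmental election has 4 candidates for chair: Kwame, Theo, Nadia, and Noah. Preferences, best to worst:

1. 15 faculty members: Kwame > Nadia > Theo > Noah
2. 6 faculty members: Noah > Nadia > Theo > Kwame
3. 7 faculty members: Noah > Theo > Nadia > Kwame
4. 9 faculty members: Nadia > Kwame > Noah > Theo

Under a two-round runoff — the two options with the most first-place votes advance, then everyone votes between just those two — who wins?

Round 1 first-place votes: Kwame 15, Theo 0, Nadia 9, Noah 13.
Kwame and Noah advance.
Runoff: Kwame is preferred to Noah by 24 voters; Noah by 13.
Kwame wins the runoff.

Kwame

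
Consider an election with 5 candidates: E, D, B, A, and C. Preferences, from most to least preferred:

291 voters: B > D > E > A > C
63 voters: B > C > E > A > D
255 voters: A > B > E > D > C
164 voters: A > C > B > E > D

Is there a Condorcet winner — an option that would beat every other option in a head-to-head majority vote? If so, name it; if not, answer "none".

A vs E: 419–354 for A.
A vs D: 482–291 for A.
A vs B: 419–354 for A.
A vs C: 710–63 for A.
A beats every other option head-to-head.

A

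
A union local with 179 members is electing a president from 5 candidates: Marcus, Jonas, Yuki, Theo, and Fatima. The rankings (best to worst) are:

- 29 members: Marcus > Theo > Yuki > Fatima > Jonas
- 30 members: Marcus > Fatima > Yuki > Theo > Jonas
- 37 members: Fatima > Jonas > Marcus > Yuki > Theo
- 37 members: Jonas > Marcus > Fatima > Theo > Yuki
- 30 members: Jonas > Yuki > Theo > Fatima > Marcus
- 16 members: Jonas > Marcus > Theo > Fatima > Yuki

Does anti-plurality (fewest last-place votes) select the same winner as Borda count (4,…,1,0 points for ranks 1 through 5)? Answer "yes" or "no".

Anti-plurality — last-place votes: Marcus 30, Jonas 59, Yuki 53, Theo 37, Fatima 0. Winner: Fatima.
Borda — scores: Marcus 469, Jonas 443, Yuki 245, Theo 246, Fatima 387. Winner: Marcus.
The two methods disagree.

no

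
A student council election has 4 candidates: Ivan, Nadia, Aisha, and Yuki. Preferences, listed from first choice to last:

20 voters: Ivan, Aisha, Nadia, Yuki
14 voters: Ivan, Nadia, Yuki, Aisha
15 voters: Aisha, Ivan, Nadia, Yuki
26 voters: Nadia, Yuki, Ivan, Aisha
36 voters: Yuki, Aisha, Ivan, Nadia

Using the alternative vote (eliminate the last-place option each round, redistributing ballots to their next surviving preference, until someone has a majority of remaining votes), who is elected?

Round 1: Ivan 34, Nadia 26, Aisha 15, Yuki 36. Eliminate Aisha.
Round 2: Ivan 49, Nadia 26, Yuki 36. Eliminate Nadia.
Round 3: Ivan 49, Yuki 62. Yuki has a majority.

Yuki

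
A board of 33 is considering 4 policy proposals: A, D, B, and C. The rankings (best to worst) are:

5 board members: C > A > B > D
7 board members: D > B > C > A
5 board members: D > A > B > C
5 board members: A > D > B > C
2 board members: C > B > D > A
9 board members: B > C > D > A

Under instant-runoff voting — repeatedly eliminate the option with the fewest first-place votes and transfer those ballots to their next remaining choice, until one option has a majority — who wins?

Round 1: A 5, D 12, B 9, C 7. Eliminate A.
Round 2: D 17, B 9, C 7. D has a majority.

D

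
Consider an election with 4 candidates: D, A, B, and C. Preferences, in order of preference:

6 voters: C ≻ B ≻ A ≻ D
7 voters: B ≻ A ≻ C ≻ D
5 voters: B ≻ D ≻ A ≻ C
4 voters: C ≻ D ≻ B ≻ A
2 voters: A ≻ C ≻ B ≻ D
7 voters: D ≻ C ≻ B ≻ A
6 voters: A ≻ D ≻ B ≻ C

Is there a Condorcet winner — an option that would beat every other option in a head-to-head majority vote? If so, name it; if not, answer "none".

Checking pairwise contests:
A beats D 21–16.
B beats A 29–8.
C beats B 19–18.
A beats C 20–17.
Every option loses at least one head-to-head, so there is no Condorcet winner.

none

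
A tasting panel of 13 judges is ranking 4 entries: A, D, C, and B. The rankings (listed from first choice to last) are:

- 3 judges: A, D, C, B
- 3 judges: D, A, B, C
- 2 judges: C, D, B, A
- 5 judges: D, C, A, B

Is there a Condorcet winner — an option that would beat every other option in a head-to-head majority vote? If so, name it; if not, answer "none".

D

D vs A: 10–3 for D.
D vs C: 11–2 for D.
D vs B: 13–0 for D.
D beats every other option head-to-head.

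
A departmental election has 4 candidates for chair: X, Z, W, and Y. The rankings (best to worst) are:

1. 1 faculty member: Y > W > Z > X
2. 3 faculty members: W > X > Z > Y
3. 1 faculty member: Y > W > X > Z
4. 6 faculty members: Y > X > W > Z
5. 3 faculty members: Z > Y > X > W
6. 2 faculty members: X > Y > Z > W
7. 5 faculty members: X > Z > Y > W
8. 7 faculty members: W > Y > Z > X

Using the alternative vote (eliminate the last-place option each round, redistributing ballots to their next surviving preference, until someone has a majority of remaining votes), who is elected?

Round 1: X 7, Z 3, W 10, Y 8. Eliminate Z.
Round 2: X 7, W 10, Y 11. Eliminate X.
Round 3: W 10, Y 18. Y has a majority.

Y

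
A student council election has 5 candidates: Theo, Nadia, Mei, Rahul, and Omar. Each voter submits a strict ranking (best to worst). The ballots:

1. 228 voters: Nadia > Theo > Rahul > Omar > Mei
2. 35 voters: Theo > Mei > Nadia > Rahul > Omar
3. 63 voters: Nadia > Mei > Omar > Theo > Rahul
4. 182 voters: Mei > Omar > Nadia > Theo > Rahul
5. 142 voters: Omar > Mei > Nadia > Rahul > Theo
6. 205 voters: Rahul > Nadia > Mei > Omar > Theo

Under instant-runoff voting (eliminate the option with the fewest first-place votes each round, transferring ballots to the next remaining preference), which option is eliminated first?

Theo

Round 1: Theo 35, Nadia 291, Mei 182, Rahul 205, Omar 142. Eliminate Theo.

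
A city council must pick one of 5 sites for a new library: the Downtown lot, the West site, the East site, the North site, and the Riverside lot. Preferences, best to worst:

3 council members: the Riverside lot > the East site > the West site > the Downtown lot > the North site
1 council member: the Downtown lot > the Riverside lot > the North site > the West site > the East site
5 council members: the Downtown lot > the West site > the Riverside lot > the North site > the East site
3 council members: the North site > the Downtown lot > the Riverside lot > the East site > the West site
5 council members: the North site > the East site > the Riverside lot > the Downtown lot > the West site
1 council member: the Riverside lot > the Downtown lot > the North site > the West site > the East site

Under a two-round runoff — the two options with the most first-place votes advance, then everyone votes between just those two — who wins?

Round 1 first-place votes: the Downtown lot 6, the West site 0, the East site 0, the North site 8, the Riverside lot 4.
the North site and the Downtown lot advance.
Runoff: the North site is preferred to the Downtown lot by 8 voters; the Downtown lot by 10.
the Downtown lot wins the runoff.

the Downtown lot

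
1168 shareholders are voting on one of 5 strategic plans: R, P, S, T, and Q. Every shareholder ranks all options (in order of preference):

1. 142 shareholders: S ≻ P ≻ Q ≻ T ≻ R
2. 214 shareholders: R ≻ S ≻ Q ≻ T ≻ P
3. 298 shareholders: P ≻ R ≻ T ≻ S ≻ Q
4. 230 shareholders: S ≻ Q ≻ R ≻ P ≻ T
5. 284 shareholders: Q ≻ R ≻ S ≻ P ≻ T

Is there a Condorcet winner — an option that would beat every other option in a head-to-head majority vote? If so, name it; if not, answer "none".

Checking pairwise contests:
Q beats R 656–512.
R beats P 728–440.
R beats S 796–372.
R beats T 1026–142.
S beats Q 884–284.
Every option loses at least one head-to-head, so there is no Condorcet winner.

none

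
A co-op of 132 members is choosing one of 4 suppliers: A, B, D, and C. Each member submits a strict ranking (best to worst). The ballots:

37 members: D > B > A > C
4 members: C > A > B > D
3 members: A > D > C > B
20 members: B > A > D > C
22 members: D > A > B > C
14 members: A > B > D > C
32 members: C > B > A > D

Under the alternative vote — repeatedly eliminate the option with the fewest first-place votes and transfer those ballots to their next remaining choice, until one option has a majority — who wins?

D

Round 1: A 17, B 20, D 59, C 36. Eliminate A.
Round 2: B 34, D 62, C 36. Eliminate B.
Round 3: D 96, C 36. D has a majority.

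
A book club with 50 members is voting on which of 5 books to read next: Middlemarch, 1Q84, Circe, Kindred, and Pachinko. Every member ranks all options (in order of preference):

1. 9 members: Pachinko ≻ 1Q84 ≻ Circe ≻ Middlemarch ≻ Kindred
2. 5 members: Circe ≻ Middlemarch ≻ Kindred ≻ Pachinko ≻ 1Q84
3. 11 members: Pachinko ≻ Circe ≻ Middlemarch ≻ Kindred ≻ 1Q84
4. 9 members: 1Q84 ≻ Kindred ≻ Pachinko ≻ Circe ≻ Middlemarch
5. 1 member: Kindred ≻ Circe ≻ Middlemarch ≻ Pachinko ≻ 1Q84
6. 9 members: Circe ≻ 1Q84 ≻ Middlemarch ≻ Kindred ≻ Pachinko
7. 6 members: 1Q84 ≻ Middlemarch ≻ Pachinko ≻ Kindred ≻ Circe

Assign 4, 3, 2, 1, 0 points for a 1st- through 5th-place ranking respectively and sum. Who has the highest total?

Circe

Middlemarch: 9·1 + 5·3 + 11·2 + 9·0 + 1·2 + 9·2 + 6·3 = 84
1Q84: 9·3 + 5·0 + 11·0 + 9·4 + 1·0 + 9·3 + 6·4 = 114
Circe: 9·2 + 5·4 + 11·3 + 9·1 + 1·3 + 9·4 + 6·0 = 119
Kindred: 9·0 + 5·2 + 11·1 + 9·3 + 1·4 + 9·1 + 6·1 = 67
Pachinko: 9·4 + 5·1 + 11·4 + 9·2 + 1·1 + 9·0 + 6·2 = 116
Circe has the highest Borda score (119).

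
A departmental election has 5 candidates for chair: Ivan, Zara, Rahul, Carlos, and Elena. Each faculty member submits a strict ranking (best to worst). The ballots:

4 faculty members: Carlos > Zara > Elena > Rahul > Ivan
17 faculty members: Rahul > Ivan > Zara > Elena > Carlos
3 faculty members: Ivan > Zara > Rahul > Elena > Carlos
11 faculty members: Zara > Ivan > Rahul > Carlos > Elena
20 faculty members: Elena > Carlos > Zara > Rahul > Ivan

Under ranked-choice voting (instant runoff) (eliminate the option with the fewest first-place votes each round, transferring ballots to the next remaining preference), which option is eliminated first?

Round 1: Ivan 3, Zara 11, Rahul 17, Carlos 4, Elena 20. Eliminate Ivan.

Ivan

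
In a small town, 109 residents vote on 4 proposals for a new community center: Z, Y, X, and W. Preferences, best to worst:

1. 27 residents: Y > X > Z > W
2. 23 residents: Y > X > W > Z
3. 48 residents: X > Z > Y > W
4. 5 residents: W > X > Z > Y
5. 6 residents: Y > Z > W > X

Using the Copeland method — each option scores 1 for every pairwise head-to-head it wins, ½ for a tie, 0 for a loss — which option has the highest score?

Y

Z: beats W; loses to Y and X → score 1.
Y: beats Z, X, and W → score 3.
X: beats Z and W; loses to Y → score 2.
W: loses to Z, Y, and X → score 0.
Y has the best pairwise record.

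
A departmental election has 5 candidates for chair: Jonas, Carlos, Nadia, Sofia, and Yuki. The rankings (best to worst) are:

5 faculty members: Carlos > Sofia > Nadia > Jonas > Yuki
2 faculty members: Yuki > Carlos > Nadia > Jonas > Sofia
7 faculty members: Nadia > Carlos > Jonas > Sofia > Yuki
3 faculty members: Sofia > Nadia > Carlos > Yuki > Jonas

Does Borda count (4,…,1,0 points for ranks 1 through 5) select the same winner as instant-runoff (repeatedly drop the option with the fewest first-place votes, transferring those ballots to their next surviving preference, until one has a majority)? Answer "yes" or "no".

Borda — scores: Jonas 21, Carlos 53, Nadia 51, Sofia 34, Yuki 11. Winner: Carlos.
Instant-runoff — R1 Jonas 0, Carlos 5, Nadia 7, Sofia 3, Yuki 2 (Jonas out); R2 Carlos 5, Nadia 7, Sofia 3, Yuki 2 (Yuki out); R3 Carlos 7, Nadia 7, Sofia 3 (Sofia out); R4 Carlos 7, Nadia 10 (Nadia winner). Winner: Nadia.
The two methods disagree.

no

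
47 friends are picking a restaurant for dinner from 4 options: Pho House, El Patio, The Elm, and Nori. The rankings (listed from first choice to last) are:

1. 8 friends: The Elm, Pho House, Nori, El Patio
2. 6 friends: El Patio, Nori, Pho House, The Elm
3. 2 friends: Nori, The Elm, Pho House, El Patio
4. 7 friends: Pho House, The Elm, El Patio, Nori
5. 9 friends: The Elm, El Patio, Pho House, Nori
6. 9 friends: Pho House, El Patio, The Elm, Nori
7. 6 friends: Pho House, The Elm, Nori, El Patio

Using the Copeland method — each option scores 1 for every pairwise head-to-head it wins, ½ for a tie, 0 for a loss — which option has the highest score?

Pho House

Pho House: beats El Patio, The Elm, and Nori → score 3.
El Patio: beats Nori; loses to Pho House and The Elm → score 1.
The Elm: beats El Patio and Nori; loses to Pho House → score 2.
Nori: loses to Pho House, El Patio, and The Elm → score 0.
Pho House has the best pairwise record.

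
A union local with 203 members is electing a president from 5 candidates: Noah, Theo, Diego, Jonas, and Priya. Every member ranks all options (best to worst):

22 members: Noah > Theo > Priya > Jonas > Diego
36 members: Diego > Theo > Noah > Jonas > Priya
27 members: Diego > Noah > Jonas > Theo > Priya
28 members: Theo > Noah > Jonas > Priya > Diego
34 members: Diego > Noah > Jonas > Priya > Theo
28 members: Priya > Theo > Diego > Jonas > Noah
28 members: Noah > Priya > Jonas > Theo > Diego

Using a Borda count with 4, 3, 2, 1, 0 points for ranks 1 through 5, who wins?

Noah

Noah: 22·4 + 36·2 + 27·3 + 28·3 + 34·3 + 28·0 + 28·4 = 539
Theo: 22·3 + 36·3 + 27·1 + 28·4 + 34·0 + 28·3 + 28·1 = 425
Diego: 22·0 + 36·4 + 27·4 + 28·0 + 34·4 + 28·2 + 28·0 = 444
Jonas: 22·1 + 36·1 + 27·2 + 28·2 + 34·2 + 28·1 + 28·2 = 320
Priya: 22·2 + 36·0 + 27·0 + 28·1 + 34·1 + 28·4 + 28·3 = 302
Noah has the highest Borda score (539).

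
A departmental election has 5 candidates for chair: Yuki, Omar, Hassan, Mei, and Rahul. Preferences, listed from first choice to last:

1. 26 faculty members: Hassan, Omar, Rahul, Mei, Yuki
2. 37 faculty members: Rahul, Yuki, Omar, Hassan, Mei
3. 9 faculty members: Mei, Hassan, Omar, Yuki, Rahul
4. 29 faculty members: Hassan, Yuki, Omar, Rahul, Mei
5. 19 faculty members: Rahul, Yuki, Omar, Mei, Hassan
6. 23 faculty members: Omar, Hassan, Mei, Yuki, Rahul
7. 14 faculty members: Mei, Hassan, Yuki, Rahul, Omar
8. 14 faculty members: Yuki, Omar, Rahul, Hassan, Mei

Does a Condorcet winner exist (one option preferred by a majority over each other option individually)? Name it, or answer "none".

none

Checking pairwise contests:
Hassan beats Yuki 101–70.
Yuki beats Omar 113–58.
Omar beats Hassan 93–78.
Yuki beats Mei 99–72.
Yuki beats Rahul 89–82.
Every option loses at least one head-to-head, so there is no Condorcet winner.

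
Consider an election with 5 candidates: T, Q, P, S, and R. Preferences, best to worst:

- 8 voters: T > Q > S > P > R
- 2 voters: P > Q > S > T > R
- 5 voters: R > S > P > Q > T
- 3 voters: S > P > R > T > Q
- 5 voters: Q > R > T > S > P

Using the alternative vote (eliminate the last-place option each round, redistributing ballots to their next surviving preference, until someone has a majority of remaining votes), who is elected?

R

Round 1: T 8, Q 5, P 2, S 3, R 5. Eliminate P.
Round 2: T 8, Q 7, S 3, R 5. Eliminate S.
Round 3: T 8, Q 7, R 8. Eliminate Q.
Round 4: T 10, R 13. R has a majority.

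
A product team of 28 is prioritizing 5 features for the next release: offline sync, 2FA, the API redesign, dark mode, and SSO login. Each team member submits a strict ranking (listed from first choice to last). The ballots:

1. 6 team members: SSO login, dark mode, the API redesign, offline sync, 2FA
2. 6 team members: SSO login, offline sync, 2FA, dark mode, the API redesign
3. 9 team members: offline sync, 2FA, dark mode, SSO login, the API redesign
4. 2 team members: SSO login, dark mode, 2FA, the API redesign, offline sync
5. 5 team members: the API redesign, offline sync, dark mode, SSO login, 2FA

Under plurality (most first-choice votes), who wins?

SSO login

First-place votes: offline sync 9, 2FA 0, the API redesign 5, dark mode 0, SSO login 14.
SSO login has the most first-place votes.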